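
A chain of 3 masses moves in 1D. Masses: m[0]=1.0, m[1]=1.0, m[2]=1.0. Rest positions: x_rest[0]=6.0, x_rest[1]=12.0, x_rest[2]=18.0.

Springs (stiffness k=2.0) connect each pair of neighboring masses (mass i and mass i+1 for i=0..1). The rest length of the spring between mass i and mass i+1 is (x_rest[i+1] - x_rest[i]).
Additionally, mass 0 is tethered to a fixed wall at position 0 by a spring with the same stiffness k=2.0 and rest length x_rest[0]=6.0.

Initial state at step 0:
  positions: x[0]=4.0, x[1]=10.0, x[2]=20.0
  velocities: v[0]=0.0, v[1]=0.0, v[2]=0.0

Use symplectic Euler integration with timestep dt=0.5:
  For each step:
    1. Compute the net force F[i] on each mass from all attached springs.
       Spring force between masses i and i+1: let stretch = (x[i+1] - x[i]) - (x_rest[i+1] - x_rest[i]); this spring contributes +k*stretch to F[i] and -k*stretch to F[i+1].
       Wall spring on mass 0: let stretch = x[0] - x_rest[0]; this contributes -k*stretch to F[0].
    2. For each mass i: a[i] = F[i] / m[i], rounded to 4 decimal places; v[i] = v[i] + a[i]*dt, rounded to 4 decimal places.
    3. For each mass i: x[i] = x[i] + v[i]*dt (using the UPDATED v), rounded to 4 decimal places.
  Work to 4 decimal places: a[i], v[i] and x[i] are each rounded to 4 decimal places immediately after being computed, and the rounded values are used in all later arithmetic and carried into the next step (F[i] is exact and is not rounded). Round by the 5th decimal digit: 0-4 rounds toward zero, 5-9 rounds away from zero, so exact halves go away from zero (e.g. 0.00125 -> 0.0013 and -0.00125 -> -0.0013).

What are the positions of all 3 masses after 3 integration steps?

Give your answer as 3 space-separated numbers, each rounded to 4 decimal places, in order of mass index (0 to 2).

Answer: 8.7500 13.0000 15.7500

Derivation:
Step 0: x=[4.0000 10.0000 20.0000] v=[0.0000 0.0000 0.0000]
Step 1: x=[5.0000 12.0000 18.0000] v=[2.0000 4.0000 -4.0000]
Step 2: x=[7.0000 13.5000 16.0000] v=[4.0000 3.0000 -4.0000]
Step 3: x=[8.7500 13.0000 15.7500] v=[3.5000 -1.0000 -0.5000]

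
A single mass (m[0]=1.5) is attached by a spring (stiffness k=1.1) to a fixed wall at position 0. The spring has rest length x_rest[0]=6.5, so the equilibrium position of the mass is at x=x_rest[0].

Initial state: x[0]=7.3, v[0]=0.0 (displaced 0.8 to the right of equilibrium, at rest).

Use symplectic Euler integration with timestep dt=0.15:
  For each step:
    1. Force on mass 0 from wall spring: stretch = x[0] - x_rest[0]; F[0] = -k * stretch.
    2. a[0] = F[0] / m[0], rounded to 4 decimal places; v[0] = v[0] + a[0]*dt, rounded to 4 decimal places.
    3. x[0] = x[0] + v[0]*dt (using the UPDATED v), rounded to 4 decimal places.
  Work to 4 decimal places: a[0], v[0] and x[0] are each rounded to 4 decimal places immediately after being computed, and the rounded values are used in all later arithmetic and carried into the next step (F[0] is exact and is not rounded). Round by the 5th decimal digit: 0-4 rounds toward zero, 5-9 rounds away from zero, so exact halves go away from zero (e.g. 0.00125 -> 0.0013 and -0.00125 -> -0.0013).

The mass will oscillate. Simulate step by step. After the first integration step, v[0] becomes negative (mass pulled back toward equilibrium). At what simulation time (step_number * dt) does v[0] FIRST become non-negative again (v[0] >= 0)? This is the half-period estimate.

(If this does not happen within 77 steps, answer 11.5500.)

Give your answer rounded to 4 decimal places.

Step 0: x=[7.3000] v=[0.0000]
Step 1: x=[7.2868] v=[-0.0880]
Step 2: x=[7.2606] v=[-0.1746]
Step 3: x=[7.2219] v=[-0.2583]
Step 4: x=[7.1712] v=[-0.3377]
Step 5: x=[7.1095] v=[-0.4115]
Step 6: x=[7.0377] v=[-0.4786]
Step 7: x=[6.9570] v=[-0.5377]
Step 8: x=[6.8688] v=[-0.5880]
Step 9: x=[6.7745] v=[-0.6286]
Step 10: x=[6.6757] v=[-0.6588]
Step 11: x=[6.5740] v=[-0.6781]
Step 12: x=[6.4711] v=[-0.6862]
Step 13: x=[6.3687] v=[-0.6830]
Step 14: x=[6.2684] v=[-0.6686]
Step 15: x=[6.1719] v=[-0.6431]
Step 16: x=[6.0809] v=[-0.6070]
Step 17: x=[5.9968] v=[-0.5609]
Step 18: x=[5.9210] v=[-0.5056]
Step 19: x=[5.8547] v=[-0.4419]
Step 20: x=[5.7991] v=[-0.3709]
Step 21: x=[5.7550] v=[-0.2938]
Step 22: x=[5.7232] v=[-0.2119]
Step 23: x=[5.7042] v=[-0.1264]
Step 24: x=[5.6984] v=[-0.0389]
Step 25: x=[5.7058] v=[0.0493]
First v>=0 after going negative at step 25, time=3.7500

Answer: 3.7500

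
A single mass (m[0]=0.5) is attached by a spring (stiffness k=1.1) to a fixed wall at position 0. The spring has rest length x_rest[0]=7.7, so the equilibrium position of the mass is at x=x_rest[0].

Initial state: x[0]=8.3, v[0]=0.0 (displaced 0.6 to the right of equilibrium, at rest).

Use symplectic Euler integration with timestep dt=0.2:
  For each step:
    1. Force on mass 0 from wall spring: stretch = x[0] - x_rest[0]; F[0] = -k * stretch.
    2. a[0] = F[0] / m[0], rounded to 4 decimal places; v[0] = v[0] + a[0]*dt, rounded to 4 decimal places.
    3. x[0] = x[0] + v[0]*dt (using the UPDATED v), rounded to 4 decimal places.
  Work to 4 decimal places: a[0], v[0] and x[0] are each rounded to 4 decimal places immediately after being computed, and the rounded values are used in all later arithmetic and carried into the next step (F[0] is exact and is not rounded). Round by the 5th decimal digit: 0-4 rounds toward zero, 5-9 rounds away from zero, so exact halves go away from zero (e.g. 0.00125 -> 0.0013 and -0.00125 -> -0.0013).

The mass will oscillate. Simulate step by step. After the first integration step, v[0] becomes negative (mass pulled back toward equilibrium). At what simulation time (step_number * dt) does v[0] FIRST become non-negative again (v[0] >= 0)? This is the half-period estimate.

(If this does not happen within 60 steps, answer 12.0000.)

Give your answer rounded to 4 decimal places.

Step 0: x=[8.3000] v=[0.0000]
Step 1: x=[8.2472] v=[-0.2640]
Step 2: x=[8.1462] v=[-0.5048]
Step 3: x=[8.0060] v=[-0.7011]
Step 4: x=[7.8389] v=[-0.8357]
Step 5: x=[7.6595] v=[-0.8968]
Step 6: x=[7.4837] v=[-0.8790]
Step 7: x=[7.3269] v=[-0.7838]
Step 8: x=[7.2030] v=[-0.6196]
Step 9: x=[7.1228] v=[-0.4009]
Step 10: x=[7.0934] v=[-0.1469]
Step 11: x=[7.1174] v=[0.1200]
First v>=0 after going negative at step 11, time=2.2000

Answer: 2.2000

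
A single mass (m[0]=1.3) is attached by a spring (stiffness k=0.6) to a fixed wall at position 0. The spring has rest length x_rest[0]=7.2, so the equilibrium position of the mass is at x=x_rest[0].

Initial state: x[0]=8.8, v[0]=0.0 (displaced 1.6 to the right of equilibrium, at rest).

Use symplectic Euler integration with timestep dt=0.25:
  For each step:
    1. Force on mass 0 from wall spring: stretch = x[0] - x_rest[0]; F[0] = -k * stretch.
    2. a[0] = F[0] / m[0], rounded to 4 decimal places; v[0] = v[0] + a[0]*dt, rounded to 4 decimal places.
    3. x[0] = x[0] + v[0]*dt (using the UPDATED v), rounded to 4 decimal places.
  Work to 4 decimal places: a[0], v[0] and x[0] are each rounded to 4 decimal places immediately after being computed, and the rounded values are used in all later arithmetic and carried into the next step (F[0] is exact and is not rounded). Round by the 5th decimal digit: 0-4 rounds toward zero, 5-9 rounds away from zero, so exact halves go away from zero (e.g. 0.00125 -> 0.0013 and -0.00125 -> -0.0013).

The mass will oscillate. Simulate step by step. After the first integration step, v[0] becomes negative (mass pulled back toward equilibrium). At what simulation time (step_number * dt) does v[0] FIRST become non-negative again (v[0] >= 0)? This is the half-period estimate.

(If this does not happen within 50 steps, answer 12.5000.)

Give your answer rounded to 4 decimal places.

Step 0: x=[8.8000] v=[0.0000]
Step 1: x=[8.7539] v=[-0.1846]
Step 2: x=[8.6629] v=[-0.3639]
Step 3: x=[8.5297] v=[-0.5327]
Step 4: x=[8.3582] v=[-0.6861]
Step 5: x=[8.1533] v=[-0.8198]
Step 6: x=[7.9209] v=[-0.9298]
Step 7: x=[7.6677] v=[-1.0130]
Step 8: x=[7.4010] v=[-1.0670]
Step 9: x=[7.1285] v=[-1.0902]
Step 10: x=[6.8580] v=[-1.0820]
Step 11: x=[6.5974] v=[-1.0426]
Step 12: x=[6.3541] v=[-0.9731]
Step 13: x=[6.1352] v=[-0.8755]
Step 14: x=[5.9470] v=[-0.7527]
Step 15: x=[5.7950] v=[-0.6081]
Step 16: x=[5.6835] v=[-0.4460]
Step 17: x=[5.6158] v=[-0.2710]
Step 18: x=[5.5938] v=[-0.0882]
Step 19: x=[5.6181] v=[0.0971]
First v>=0 after going negative at step 19, time=4.7500

Answer: 4.7500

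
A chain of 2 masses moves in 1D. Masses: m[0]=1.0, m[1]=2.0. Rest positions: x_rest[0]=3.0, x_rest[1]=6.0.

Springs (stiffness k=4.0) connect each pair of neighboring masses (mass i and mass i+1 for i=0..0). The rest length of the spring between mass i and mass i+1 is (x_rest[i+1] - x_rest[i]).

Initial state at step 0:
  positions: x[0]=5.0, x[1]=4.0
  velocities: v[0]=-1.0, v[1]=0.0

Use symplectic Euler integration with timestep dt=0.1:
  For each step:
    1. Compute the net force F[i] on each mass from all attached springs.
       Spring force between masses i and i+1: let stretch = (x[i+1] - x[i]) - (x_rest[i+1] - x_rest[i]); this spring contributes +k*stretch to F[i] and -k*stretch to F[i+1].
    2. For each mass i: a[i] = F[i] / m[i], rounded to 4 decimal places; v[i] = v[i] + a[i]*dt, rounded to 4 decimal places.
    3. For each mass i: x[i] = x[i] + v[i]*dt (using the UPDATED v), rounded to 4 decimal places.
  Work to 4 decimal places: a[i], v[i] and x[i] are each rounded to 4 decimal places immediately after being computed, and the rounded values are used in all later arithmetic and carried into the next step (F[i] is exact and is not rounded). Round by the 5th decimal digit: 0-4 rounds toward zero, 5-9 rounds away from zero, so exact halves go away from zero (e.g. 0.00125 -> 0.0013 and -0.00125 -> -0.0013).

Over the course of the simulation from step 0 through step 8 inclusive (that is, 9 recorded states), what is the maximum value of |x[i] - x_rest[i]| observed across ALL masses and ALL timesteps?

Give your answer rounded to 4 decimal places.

Step 0: x=[5.0000 4.0000] v=[-1.0000 0.0000]
Step 1: x=[4.7400 4.0800] v=[-2.6000 0.8000]
Step 2: x=[4.3336 4.2332] v=[-4.0640 1.5320]
Step 3: x=[3.8032 4.4484] v=[-5.3042 2.1521]
Step 4: x=[3.1786 4.7107] v=[-6.2461 2.6231]
Step 5: x=[2.4953 5.0024] v=[-6.8333 2.9167]
Step 6: x=[1.7923 5.3039] v=[-7.0305 3.0153]
Step 7: x=[1.1097 5.5952] v=[-6.8259 2.9130]
Step 8: x=[0.4865 5.8568] v=[-6.2317 2.6159]
Max displacement = 2.5135

Answer: 2.5135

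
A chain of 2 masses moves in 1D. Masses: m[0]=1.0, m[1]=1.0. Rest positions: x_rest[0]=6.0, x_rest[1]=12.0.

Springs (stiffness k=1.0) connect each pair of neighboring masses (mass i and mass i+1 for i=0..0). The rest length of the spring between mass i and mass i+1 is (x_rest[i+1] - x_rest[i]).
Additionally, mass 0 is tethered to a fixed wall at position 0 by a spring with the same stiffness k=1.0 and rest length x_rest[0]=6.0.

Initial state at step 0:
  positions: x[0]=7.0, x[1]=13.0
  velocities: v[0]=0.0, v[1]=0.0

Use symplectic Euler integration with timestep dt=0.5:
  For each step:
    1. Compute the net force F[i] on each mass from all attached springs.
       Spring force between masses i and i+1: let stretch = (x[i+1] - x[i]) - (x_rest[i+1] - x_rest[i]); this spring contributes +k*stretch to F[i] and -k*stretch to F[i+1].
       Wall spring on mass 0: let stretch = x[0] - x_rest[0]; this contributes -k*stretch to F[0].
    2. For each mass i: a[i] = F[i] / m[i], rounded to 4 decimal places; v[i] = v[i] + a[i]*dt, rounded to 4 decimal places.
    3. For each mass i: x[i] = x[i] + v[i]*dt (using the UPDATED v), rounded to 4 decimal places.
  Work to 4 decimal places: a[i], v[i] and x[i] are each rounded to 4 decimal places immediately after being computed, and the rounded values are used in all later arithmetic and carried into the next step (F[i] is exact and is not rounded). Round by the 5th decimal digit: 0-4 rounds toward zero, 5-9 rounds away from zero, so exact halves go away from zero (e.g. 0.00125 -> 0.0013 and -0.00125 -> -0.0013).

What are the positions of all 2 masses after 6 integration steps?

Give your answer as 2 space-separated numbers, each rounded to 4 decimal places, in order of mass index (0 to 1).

Step 0: x=[7.0000 13.0000] v=[0.0000 0.0000]
Step 1: x=[6.7500 13.0000] v=[-0.5000 0.0000]
Step 2: x=[6.3750 12.9375] v=[-0.7500 -0.1250]
Step 3: x=[6.0469 12.7344] v=[-0.6563 -0.4063]
Step 4: x=[5.8789 12.3594] v=[-0.3360 -0.7501]
Step 5: x=[5.8613 11.8642] v=[-0.0352 -0.9904]
Step 6: x=[5.8791 11.3683] v=[0.0356 -0.9919]

Answer: 5.8791 11.3683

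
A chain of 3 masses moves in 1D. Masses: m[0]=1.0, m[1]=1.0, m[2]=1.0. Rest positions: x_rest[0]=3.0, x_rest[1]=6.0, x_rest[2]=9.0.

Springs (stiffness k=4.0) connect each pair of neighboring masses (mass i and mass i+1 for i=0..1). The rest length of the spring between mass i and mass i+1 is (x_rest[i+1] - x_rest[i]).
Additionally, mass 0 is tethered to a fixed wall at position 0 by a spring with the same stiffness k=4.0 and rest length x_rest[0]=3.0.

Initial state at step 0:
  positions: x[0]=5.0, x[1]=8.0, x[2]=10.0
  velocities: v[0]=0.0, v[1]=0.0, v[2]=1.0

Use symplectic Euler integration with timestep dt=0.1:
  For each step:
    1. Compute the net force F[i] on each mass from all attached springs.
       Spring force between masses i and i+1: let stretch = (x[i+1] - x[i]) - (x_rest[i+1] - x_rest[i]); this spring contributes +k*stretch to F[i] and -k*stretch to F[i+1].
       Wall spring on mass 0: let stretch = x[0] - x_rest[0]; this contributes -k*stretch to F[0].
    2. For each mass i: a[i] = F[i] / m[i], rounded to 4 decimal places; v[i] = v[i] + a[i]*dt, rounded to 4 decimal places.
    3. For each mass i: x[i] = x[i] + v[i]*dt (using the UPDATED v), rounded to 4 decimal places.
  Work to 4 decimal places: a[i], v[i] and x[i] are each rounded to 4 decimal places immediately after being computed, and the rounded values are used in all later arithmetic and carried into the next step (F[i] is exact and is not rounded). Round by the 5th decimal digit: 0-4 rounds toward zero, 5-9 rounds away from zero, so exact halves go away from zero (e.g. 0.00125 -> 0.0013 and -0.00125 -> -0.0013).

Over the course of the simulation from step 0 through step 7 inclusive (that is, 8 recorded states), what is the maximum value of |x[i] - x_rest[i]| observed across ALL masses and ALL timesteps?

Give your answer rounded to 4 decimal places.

Step 0: x=[5.0000 8.0000 10.0000] v=[0.0000 0.0000 1.0000]
Step 1: x=[4.9200 7.9600 10.1400] v=[-0.8000 -0.4000 1.4000]
Step 2: x=[4.7648 7.8856 10.3128] v=[-1.5520 -0.7440 1.7280]
Step 3: x=[4.5438 7.7835 10.5085] v=[-2.2096 -1.0214 1.9571]
Step 4: x=[4.2707 7.6608 10.7152] v=[-2.7312 -1.2273 2.0671]
Step 5: x=[3.9624 7.5246 10.9197] v=[-3.0834 -1.3616 2.0453]
Step 6: x=[3.6381 7.3818 11.1084] v=[-3.2435 -1.4284 1.8873]
Step 7: x=[3.3180 7.2383 11.2681] v=[-3.2013 -1.4352 1.5967]
Max displacement = 2.2681

Answer: 2.2681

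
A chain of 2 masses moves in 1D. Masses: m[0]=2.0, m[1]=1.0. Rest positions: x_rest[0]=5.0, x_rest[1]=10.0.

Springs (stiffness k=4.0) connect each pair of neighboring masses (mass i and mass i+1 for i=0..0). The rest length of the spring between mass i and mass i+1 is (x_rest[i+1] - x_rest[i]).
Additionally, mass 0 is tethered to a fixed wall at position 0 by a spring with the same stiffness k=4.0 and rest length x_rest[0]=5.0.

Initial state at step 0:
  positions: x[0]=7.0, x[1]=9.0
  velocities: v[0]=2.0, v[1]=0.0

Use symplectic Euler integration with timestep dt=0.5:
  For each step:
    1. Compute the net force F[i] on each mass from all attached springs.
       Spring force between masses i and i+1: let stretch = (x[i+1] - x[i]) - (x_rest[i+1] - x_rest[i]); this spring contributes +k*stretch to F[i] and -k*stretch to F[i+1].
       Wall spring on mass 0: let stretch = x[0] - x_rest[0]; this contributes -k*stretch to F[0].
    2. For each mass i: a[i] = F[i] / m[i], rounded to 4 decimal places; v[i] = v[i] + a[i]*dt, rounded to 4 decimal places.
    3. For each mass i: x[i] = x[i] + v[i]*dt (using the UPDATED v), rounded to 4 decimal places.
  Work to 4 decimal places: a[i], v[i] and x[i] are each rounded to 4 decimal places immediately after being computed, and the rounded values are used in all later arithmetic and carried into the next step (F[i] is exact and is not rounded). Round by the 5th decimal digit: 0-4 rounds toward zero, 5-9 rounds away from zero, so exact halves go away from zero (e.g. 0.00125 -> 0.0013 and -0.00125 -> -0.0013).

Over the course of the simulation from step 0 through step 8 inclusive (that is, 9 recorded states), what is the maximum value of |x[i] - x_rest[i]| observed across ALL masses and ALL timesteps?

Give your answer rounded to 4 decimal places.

Step 0: x=[7.0000 9.0000] v=[2.0000 0.0000]
Step 1: x=[5.5000 12.0000] v=[-3.0000 6.0000]
Step 2: x=[4.5000 13.5000] v=[-2.0000 3.0000]
Step 3: x=[5.7500 11.0000] v=[2.5000 -5.0000]
Step 4: x=[6.7500 8.2500] v=[2.0000 -5.5000]
Step 5: x=[5.1250 9.0000] v=[-3.2500 1.5000]
Step 6: x=[2.8750 10.8750] v=[-4.5000 3.7500]
Step 7: x=[3.1875 9.7500] v=[0.6250 -2.2500]
Step 8: x=[5.1875 7.0625] v=[4.0000 -5.3750]
Max displacement = 3.5000

Answer: 3.5000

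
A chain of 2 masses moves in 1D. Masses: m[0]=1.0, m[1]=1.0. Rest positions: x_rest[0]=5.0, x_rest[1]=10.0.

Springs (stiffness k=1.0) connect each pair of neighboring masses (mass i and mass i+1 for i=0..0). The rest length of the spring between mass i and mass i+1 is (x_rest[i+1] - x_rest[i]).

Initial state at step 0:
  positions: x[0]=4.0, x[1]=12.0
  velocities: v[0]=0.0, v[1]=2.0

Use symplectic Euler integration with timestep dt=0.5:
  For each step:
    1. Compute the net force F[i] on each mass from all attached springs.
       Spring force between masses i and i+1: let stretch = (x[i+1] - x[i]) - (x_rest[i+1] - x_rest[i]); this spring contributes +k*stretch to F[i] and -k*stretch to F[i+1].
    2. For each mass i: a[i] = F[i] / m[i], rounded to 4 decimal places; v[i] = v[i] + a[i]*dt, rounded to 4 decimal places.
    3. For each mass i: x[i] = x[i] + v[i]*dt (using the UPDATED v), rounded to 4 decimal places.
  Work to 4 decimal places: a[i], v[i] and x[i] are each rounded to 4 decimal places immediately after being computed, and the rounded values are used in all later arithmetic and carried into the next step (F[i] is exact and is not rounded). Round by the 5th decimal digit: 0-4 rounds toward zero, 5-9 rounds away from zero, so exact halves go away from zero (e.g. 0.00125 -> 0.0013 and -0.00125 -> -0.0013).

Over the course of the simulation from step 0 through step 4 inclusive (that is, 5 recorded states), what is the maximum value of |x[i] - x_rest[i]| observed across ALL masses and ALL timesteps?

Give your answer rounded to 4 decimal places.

Answer: 3.9063

Derivation:
Step 0: x=[4.0000 12.0000] v=[0.0000 2.0000]
Step 1: x=[4.7500 12.2500] v=[1.5000 0.5000]
Step 2: x=[6.1250 11.8750] v=[2.7500 -0.7500]
Step 3: x=[7.6875 11.3125] v=[3.1250 -1.1250]
Step 4: x=[8.9063 11.0938] v=[2.4375 -0.4375]
Max displacement = 3.9063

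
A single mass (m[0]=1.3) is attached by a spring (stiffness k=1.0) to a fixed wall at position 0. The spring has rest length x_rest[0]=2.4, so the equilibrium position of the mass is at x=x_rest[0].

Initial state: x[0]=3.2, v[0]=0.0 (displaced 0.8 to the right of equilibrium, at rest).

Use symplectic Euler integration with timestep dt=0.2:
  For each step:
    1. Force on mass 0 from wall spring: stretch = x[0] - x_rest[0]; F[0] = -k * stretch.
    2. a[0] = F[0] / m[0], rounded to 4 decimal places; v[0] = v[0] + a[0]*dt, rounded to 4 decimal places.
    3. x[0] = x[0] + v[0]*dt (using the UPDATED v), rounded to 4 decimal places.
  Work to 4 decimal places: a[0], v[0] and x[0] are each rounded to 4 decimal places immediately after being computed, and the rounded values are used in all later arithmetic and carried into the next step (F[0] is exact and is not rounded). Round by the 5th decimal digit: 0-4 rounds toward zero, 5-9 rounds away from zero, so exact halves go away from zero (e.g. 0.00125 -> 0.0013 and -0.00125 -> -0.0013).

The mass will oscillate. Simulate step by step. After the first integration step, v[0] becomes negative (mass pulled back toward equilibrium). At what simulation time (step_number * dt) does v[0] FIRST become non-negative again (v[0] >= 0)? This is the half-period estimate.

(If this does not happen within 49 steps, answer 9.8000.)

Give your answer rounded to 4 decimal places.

Step 0: x=[3.2000] v=[0.0000]
Step 1: x=[3.1754] v=[-0.1231]
Step 2: x=[3.1269] v=[-0.2424]
Step 3: x=[3.0561] v=[-0.3542]
Step 4: x=[2.9651] v=[-0.4551]
Step 5: x=[2.8567] v=[-0.5420]
Step 6: x=[2.7342] v=[-0.6123]
Step 7: x=[2.6015] v=[-0.6637]
Step 8: x=[2.4626] v=[-0.6947]
Step 9: x=[2.3217] v=[-0.7043]
Step 10: x=[2.1832] v=[-0.6923]
Step 11: x=[2.0514] v=[-0.6589]
Step 12: x=[1.9303] v=[-0.6053]
Step 13: x=[1.8237] v=[-0.5330]
Step 14: x=[1.7348] v=[-0.4443]
Step 15: x=[1.6664] v=[-0.3420]
Step 16: x=[1.6206] v=[-0.2291]
Step 17: x=[1.5988] v=[-0.1092]
Step 18: x=[1.6016] v=[0.0141]
First v>=0 after going negative at step 18, time=3.6000

Answer: 3.6000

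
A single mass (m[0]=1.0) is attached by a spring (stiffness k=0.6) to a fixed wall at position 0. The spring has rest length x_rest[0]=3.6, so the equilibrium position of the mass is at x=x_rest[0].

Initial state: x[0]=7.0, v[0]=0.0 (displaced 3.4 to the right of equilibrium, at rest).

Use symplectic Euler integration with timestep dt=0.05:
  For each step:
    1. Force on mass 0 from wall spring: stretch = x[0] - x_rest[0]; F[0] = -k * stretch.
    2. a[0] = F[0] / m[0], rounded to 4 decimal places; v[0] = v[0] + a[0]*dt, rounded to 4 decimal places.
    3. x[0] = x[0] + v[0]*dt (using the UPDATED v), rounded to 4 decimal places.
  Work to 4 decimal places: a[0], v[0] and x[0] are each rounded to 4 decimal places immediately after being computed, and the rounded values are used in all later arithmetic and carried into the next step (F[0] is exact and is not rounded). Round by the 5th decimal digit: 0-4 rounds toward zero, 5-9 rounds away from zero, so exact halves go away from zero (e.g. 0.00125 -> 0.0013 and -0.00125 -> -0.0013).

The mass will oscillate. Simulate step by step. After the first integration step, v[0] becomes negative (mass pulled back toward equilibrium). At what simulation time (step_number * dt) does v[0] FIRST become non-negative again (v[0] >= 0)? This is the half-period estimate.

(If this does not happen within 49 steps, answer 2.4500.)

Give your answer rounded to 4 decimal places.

Step 0: x=[7.0000] v=[0.0000]
Step 1: x=[6.9949] v=[-0.1020]
Step 2: x=[6.9847] v=[-0.2038]
Step 3: x=[6.9694] v=[-0.3053]
Step 4: x=[6.9491] v=[-0.4064]
Step 5: x=[6.9238] v=[-0.5069]
Step 6: x=[6.8935] v=[-0.6066]
Step 7: x=[6.8582] v=[-0.7054]
Step 8: x=[6.8180] v=[-0.8031]
Step 9: x=[6.7730] v=[-0.8996]
Step 10: x=[6.7233] v=[-0.9948]
Step 11: x=[6.6689] v=[-1.0885]
Step 12: x=[6.6099] v=[-1.1806]
Step 13: x=[6.5464] v=[-1.2709]
Step 14: x=[6.4784] v=[-1.3593]
Step 15: x=[6.4061] v=[-1.4457]
Step 16: x=[6.3296] v=[-1.5299]
Step 17: x=[6.2490] v=[-1.6118]
Step 18: x=[6.1644] v=[-1.6913]
Step 19: x=[6.0760] v=[-1.7682]
Step 20: x=[5.9839] v=[-1.8425]
Step 21: x=[5.8882] v=[-1.9140]
Step 22: x=[5.7891] v=[-1.9826]
Step 23: x=[5.6867] v=[-2.0483]
Step 24: x=[5.5812] v=[-2.1109]
Step 25: x=[5.4727] v=[-2.1703]
Step 26: x=[5.3614] v=[-2.2265]
Step 27: x=[5.2474] v=[-2.2793]
Step 28: x=[5.1310] v=[-2.3287]
Step 29: x=[5.0123] v=[-2.3746]
Step 30: x=[4.8915] v=[-2.4170]
Step 31: x=[4.7687] v=[-2.4557]
Step 32: x=[4.6442] v=[-2.4908]
Step 33: x=[4.5181] v=[-2.5221]
Step 34: x=[4.3906] v=[-2.5496]
Step 35: x=[4.2619] v=[-2.5733]
Step 36: x=[4.1322] v=[-2.5932]
Step 37: x=[4.0017] v=[-2.6092]
Step 38: x=[3.8706] v=[-2.6213]
Step 39: x=[3.7391] v=[-2.6294]
Step 40: x=[3.6074] v=[-2.6336]
Step 41: x=[3.4757] v=[-2.6338]
Step 42: x=[3.3442] v=[-2.6301]
Step 43: x=[3.2131] v=[-2.6224]
Step 44: x=[3.0826] v=[-2.6108]
Step 45: x=[2.9528] v=[-2.5953]
Step 46: x=[2.8240] v=[-2.5759]
Step 47: x=[2.6964] v=[-2.5526]
Step 48: x=[2.5701] v=[-2.5255]
Step 49: x=[2.4454] v=[-2.4946]
v[0] did not become non-negative within 49 steps; using fallback time=2.4500

Answer: 2.4500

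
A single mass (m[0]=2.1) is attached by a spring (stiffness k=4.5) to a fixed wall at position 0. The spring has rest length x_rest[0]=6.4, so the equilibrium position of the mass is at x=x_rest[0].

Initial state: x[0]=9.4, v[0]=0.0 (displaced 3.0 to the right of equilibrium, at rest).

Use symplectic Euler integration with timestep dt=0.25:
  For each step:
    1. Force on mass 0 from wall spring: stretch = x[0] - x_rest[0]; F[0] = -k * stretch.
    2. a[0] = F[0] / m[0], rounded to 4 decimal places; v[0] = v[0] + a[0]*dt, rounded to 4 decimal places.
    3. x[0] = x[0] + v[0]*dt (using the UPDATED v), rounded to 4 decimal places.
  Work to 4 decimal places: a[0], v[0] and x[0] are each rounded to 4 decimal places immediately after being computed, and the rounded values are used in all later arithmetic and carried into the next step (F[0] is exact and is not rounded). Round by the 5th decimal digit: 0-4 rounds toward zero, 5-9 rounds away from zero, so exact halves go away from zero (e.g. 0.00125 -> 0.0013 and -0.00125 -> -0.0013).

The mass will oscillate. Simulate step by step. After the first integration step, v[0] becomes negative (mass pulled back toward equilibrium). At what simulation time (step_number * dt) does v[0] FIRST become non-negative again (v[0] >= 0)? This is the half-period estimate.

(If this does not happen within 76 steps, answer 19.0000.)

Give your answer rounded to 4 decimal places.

Answer: 2.2500

Derivation:
Step 0: x=[9.4000] v=[0.0000]
Step 1: x=[8.9982] v=[-1.6072]
Step 2: x=[8.2484] v=[-2.9991]
Step 3: x=[7.2511] v=[-3.9893]
Step 4: x=[6.1398] v=[-4.4453]
Step 5: x=[5.0633] v=[-4.3059]
Step 6: x=[4.1659] v=[-3.5898]
Step 7: x=[3.5677] v=[-2.3930]
Step 8: x=[3.3488] v=[-0.8757]
Step 9: x=[3.5385] v=[0.7589]
First v>=0 after going negative at step 9, time=2.2500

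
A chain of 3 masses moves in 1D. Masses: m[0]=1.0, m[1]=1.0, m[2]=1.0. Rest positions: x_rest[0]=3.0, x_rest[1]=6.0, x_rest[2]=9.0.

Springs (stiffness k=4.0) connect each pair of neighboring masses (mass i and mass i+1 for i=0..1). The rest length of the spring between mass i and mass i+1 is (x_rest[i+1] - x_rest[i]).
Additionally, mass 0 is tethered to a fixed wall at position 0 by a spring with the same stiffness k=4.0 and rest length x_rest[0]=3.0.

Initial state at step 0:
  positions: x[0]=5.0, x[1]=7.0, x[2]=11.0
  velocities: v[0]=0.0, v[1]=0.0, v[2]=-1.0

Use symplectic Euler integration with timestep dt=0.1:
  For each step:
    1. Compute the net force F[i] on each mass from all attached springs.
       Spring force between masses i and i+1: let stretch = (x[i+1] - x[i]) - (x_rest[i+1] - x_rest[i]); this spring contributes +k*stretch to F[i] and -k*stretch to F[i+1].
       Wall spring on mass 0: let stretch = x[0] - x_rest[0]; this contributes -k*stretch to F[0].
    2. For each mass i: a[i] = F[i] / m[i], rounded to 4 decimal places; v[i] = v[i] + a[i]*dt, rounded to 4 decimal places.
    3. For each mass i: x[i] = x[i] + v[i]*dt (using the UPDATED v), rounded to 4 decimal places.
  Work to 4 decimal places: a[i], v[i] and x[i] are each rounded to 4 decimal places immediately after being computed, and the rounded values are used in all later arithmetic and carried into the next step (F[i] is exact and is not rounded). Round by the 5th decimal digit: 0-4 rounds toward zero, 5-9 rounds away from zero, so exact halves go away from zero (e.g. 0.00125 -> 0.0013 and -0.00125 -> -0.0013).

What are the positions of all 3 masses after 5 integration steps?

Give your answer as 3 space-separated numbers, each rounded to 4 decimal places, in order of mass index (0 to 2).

Step 0: x=[5.0000 7.0000 11.0000] v=[0.0000 0.0000 -1.0000]
Step 1: x=[4.8800 7.0800 10.8600] v=[-1.2000 0.8000 -1.4000]
Step 2: x=[4.6528 7.2232 10.6888] v=[-2.2720 1.4320 -1.7120]
Step 3: x=[4.3423 7.4022 10.4990] v=[-3.1050 1.7901 -1.8982]
Step 4: x=[3.9805 7.5827 10.3053] v=[-3.6180 1.8049 -1.9369]
Step 5: x=[3.6036 7.7280 10.1227] v=[-3.7693 1.4531 -1.8259]

Answer: 3.6036 7.7280 10.1227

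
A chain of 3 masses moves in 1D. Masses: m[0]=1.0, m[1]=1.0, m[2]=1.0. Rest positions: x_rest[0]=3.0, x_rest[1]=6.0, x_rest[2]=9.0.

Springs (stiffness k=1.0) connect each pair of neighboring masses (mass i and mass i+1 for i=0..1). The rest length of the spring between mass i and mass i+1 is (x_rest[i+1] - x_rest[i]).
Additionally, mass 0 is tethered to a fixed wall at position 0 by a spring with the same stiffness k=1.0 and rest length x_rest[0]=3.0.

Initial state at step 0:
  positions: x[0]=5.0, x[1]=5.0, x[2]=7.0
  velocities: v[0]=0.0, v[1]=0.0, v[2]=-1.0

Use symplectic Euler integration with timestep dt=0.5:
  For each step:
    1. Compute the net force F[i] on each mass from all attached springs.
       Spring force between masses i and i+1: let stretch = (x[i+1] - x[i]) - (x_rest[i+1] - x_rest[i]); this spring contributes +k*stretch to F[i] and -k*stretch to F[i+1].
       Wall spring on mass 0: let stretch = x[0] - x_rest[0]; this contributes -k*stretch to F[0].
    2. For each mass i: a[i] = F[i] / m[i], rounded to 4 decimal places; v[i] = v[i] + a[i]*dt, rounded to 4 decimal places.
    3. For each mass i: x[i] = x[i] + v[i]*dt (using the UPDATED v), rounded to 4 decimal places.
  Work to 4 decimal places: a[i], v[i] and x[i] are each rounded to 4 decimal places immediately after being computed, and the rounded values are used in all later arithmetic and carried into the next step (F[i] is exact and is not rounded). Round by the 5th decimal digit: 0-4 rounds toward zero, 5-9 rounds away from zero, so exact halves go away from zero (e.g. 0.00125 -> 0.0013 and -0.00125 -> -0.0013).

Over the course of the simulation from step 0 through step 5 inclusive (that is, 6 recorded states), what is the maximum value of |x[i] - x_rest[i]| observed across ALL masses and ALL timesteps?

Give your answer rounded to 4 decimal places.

Answer: 2.5351

Derivation:
Step 0: x=[5.0000 5.0000 7.0000] v=[0.0000 0.0000 -1.0000]
Step 1: x=[3.7500 5.5000 6.7500] v=[-2.5000 1.0000 -0.5000]
Step 2: x=[2.0000 5.8750 6.9375] v=[-3.5000 0.7500 0.3750]
Step 3: x=[0.7188 5.5469 7.6094] v=[-2.5625 -0.6563 1.3438]
Step 4: x=[0.4649 4.5274 8.5157] v=[-0.5079 -2.0391 1.8126]
Step 5: x=[1.1104 3.4893 9.1750] v=[1.2909 -2.0762 1.3185]
Max displacement = 2.5351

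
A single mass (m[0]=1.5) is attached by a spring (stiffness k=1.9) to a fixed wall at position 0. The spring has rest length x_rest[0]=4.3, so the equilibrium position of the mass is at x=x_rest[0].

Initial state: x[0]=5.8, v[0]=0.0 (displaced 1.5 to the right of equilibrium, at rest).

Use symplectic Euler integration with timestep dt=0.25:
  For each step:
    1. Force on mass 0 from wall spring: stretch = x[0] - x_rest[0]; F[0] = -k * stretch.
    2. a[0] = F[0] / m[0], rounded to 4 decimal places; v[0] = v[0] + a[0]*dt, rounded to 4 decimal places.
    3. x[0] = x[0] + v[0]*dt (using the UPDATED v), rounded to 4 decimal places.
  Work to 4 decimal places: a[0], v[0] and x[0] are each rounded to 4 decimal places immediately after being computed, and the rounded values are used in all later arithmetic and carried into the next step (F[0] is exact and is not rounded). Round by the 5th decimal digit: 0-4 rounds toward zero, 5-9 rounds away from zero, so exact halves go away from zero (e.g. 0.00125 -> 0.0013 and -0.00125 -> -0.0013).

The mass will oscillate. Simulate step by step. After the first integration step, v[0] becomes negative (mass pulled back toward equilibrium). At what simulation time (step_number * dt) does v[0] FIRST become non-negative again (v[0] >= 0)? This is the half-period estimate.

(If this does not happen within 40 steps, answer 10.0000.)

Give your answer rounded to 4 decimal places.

Answer: 3.0000

Derivation:
Step 0: x=[5.8000] v=[0.0000]
Step 1: x=[5.6813] v=[-0.4750]
Step 2: x=[5.4532] v=[-0.9124]
Step 3: x=[5.1338] v=[-1.2776]
Step 4: x=[4.7484] v=[-1.5416]
Step 5: x=[4.3275] v=[-1.6836]
Step 6: x=[3.9044] v=[-1.6923]
Step 7: x=[3.5127] v=[-1.5670]
Step 8: x=[3.1833] v=[-1.3177]
Step 9: x=[2.9423] v=[-0.9641]
Step 10: x=[2.8088] v=[-0.5342]
Step 11: x=[2.7933] v=[-0.0620]
Step 12: x=[2.8971] v=[0.4151]
First v>=0 after going negative at step 12, time=3.0000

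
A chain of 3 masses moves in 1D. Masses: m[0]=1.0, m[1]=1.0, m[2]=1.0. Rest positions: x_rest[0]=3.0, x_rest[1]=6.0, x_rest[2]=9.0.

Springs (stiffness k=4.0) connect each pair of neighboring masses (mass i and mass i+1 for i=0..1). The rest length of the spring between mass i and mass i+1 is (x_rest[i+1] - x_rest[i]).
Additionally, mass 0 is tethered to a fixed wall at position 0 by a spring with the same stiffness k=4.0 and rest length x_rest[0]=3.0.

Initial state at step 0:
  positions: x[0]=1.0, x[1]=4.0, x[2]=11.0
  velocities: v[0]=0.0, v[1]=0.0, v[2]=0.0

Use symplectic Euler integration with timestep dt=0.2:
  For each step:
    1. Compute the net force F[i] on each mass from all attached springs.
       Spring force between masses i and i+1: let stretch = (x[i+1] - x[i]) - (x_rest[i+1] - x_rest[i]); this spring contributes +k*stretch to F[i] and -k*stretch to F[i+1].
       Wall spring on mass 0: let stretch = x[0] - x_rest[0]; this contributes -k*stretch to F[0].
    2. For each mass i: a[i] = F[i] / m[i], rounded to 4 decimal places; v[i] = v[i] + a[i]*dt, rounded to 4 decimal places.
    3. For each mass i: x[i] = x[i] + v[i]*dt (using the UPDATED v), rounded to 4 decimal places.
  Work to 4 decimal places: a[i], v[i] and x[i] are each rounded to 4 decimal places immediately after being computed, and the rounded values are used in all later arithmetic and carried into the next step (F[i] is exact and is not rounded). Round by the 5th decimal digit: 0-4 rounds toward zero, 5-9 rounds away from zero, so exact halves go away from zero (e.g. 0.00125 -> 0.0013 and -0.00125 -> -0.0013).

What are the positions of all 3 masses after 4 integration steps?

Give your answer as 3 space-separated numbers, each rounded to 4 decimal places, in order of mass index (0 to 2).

Answer: 3.9447 7.3078 7.1861

Derivation:
Step 0: x=[1.0000 4.0000 11.0000] v=[0.0000 0.0000 0.0000]
Step 1: x=[1.3200 4.6400 10.3600] v=[1.6000 3.2000 -3.2000]
Step 2: x=[1.9600 5.6640 9.2848] v=[3.2000 5.1200 -5.3760]
Step 3: x=[2.8790 6.6747 8.1103] v=[4.5952 5.0534 -5.8726]
Step 4: x=[3.9447 7.3078 7.1861] v=[5.3286 3.1653 -4.6211]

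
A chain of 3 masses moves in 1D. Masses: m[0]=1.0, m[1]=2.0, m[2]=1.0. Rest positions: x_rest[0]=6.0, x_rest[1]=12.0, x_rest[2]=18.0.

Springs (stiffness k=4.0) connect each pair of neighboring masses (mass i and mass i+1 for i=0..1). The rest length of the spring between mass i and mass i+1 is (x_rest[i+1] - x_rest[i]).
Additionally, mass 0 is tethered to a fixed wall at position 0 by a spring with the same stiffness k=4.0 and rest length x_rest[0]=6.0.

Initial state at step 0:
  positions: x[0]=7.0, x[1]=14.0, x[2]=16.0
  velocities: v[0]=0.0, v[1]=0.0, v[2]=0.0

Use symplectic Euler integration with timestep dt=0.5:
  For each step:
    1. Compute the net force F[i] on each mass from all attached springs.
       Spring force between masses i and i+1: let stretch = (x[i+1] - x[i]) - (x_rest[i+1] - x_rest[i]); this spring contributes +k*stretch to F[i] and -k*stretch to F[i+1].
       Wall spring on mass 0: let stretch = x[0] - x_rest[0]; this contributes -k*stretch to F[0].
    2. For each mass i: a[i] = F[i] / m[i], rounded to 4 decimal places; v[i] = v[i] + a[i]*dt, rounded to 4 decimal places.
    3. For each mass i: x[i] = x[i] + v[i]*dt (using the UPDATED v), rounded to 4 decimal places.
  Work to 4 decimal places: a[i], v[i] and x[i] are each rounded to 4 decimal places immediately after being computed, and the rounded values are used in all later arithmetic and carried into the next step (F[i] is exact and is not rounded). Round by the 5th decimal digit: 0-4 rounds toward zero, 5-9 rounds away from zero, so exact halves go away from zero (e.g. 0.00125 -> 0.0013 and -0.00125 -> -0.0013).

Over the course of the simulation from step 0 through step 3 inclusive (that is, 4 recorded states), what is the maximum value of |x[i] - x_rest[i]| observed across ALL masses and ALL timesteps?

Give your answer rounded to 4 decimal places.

Step 0: x=[7.0000 14.0000 16.0000] v=[0.0000 0.0000 0.0000]
Step 1: x=[7.0000 11.5000 20.0000] v=[0.0000 -5.0000 8.0000]
Step 2: x=[4.5000 11.0000 21.5000] v=[-5.0000 -1.0000 3.0000]
Step 3: x=[4.0000 12.5000 18.5000] v=[-1.0000 3.0000 -6.0000]
Max displacement = 3.5000

Answer: 3.5000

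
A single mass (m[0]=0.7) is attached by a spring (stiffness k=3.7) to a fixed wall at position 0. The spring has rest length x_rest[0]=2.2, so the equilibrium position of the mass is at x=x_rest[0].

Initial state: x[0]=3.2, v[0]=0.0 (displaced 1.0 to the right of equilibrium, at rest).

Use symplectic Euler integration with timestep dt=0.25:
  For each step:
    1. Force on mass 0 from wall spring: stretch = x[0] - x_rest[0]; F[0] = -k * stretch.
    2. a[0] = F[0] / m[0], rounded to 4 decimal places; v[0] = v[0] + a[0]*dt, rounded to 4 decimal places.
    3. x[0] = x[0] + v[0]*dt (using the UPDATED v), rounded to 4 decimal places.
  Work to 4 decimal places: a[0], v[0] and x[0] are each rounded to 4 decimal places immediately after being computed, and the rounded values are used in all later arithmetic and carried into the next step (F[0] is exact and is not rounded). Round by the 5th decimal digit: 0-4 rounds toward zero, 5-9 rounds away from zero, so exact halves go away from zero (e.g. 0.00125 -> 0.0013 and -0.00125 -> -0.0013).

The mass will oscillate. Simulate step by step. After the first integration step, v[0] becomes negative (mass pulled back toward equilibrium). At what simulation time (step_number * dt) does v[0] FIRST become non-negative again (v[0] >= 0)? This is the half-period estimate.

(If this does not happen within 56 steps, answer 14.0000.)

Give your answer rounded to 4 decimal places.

Step 0: x=[3.2000] v=[0.0000]
Step 1: x=[2.8697] v=[-1.3214]
Step 2: x=[2.3181] v=[-2.2064]
Step 3: x=[1.7275] v=[-2.3625]
Step 4: x=[1.2930] v=[-1.7381]
Step 5: x=[1.1581] v=[-0.5396]
Step 6: x=[1.3674] v=[0.8372]
First v>=0 after going negative at step 6, time=1.5000

Answer: 1.5000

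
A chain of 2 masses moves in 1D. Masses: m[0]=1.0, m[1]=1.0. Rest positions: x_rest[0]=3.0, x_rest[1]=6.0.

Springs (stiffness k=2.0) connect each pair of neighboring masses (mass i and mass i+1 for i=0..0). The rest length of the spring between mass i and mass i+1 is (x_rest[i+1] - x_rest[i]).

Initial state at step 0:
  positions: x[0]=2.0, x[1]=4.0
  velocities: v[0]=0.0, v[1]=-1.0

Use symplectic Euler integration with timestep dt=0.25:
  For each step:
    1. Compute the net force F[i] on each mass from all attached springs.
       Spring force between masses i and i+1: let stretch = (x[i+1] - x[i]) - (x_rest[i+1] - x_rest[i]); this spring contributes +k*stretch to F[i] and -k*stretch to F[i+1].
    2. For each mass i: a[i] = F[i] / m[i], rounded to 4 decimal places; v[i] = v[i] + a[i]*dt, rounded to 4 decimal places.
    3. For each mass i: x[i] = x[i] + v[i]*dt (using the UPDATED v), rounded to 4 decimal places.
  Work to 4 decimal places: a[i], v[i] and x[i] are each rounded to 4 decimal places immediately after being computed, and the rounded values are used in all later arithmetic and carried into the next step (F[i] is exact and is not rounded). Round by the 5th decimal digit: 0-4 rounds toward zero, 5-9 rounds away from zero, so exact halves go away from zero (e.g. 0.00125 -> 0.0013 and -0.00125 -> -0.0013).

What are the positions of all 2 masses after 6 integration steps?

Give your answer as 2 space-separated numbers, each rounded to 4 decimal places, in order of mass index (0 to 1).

Step 0: x=[2.0000 4.0000] v=[0.0000 -1.0000]
Step 1: x=[1.8750 3.8750] v=[-0.5000 -0.5000]
Step 2: x=[1.6250 3.8750] v=[-1.0000 0.0000]
Step 3: x=[1.2813 3.9688] v=[-1.3750 0.3750]
Step 4: x=[0.8985 4.1016] v=[-1.5313 0.5313]
Step 5: x=[0.5411 4.2091] v=[-1.4298 0.4298]
Step 6: x=[0.2672 4.2331] v=[-1.0958 0.0958]

Answer: 0.2672 4.2331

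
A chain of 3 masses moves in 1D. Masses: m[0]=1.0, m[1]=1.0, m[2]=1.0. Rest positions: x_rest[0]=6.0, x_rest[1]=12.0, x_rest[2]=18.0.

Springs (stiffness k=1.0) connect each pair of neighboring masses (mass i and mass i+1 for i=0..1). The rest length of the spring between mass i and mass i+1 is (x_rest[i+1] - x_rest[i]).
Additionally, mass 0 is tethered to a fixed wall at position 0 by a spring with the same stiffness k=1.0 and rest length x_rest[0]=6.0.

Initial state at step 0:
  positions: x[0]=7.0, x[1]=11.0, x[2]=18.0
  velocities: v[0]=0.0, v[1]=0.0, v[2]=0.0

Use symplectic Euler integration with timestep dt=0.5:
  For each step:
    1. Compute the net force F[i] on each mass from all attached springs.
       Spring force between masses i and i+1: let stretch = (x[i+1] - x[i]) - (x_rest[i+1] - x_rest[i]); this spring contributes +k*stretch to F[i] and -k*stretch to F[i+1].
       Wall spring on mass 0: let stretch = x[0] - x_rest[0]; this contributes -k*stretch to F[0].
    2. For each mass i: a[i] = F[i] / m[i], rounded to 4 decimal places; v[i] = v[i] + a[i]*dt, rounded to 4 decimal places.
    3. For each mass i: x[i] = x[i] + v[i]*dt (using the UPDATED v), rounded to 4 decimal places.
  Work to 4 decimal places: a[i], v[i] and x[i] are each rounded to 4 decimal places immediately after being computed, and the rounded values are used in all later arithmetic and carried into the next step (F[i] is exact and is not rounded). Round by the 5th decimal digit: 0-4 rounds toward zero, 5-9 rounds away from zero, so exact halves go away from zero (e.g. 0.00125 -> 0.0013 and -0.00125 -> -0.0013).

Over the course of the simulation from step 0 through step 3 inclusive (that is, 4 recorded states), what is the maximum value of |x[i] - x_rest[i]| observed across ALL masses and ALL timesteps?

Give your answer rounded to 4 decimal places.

Answer: 1.1250

Derivation:
Step 0: x=[7.0000 11.0000 18.0000] v=[0.0000 0.0000 0.0000]
Step 1: x=[6.2500 11.7500 17.7500] v=[-1.5000 1.5000 -0.5000]
Step 2: x=[5.3125 12.6250 17.5000] v=[-1.8750 1.7500 -0.5000]
Step 3: x=[4.8750 12.8907 17.5313] v=[-0.8750 0.5313 0.0625]
Max displacement = 1.1250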